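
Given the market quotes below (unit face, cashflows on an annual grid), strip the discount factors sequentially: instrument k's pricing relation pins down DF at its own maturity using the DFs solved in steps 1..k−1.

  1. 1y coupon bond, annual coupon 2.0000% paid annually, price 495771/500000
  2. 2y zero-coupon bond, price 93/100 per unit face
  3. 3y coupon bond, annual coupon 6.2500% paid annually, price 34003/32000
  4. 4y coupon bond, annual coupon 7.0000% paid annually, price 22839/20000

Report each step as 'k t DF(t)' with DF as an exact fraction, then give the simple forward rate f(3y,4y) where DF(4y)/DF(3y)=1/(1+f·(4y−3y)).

1 1 9721/10000
2 2 93/100
3 3 4441/5000
4 4 8847/10000
f(3y,4y) = ((4441/5000)/(8847/10000) − 1)/(1) = 35/8847 ≈ 0.3956%

step 1 [1y] bond c/1=1/50: DF=(495771/500000 − 1/50·(0))/(1+1/50) = 9721/10000 ≈ 0.972100
step 2 [2y] zero: DF = P = 93/100 ≈ 0.930000
step 3 [3y] bond c/1=1/16: DF=(34003/32000 − 1/16·(0.972100+0.930000))/(1+1/16) = 4441/5000 ≈ 0.888200
step 4 [4y] bond c/1=7/100: DF=(22839/20000 − 7/100·(0.972100+0.930000+0.888200))/(1+7/100) = 8847/10000 ≈ 0.884700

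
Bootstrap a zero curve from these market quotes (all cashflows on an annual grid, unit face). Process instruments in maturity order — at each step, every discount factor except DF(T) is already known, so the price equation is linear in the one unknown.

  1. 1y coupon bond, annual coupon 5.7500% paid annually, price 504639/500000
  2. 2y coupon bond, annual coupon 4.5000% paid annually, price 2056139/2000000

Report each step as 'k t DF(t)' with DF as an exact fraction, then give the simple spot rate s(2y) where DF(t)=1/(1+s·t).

step 1 [1y] bond c/1=23/400: DF=(504639/500000 − 23/400·(0))/(1+23/400) = 1193/1250 ≈ 0.954400
step 2 [2y] bond c/1=9/200: DF=(2056139/2000000 − 9/200·(0.954400))/(1+9/200) = 9427/10000 ≈ 0.942700

1 1 1193/1250
2 2 9427/10000
s(2y) = (1/(9427/10000) − 1)/(2) = 573/18854 ≈ 3.0391%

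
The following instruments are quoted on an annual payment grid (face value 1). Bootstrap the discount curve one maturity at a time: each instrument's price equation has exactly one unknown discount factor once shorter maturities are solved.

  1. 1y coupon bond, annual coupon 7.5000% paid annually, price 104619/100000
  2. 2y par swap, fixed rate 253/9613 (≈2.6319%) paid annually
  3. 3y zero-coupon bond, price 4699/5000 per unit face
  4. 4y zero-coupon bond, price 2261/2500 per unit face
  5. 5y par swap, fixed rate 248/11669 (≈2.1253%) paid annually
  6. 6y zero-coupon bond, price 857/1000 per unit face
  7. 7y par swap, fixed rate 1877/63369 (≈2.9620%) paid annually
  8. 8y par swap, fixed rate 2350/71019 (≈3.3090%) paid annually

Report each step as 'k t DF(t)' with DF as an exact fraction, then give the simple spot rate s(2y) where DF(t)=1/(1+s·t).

step 1 [1y] bond c/1=3/40: DF=(104619/100000 − 3/40·(0))/(1+3/40) = 2433/2500 ≈ 0.973200
step 2 [2y] swap r/1=253/9613: DF=(1 − 253/9613·(0.973200))/(1+253/9613) = 4747/5000 ≈ 0.949400
step 3 [3y] zero: DF = P = 4699/5000 ≈ 0.939800
step 4 [4y] zero: DF = P = 2261/2500 ≈ 0.904400
step 5 [5y] swap r/1=248/11669: DF=(1 − 248/11669·(0.973200+0.949400+0.939800+0.904400))/(1+248/11669) = 563/625 ≈ 0.900800
step 6 [6y] zero: DF = P = 857/1000 ≈ 0.857000
step 7 [7y] swap r/1=1877/63369: DF=(1 − 1877/63369·(0.973200+0.949400+0.939800+0.904400+0.900800+0.857000))/(1+1877/63369) = 8123/10000 ≈ 0.812300
step 8 [8y] swap r/1=2350/71019: DF=(1 − 2350/71019·(0.973200+0.949400+0.939800+0.904400+0.900800+0.857000+0.812300))/(1+2350/71019) = 153/200 ≈ 0.765000

1 1 2433/2500
2 2 4747/5000
3 3 4699/5000
4 4 2261/2500
5 5 563/625
6 6 857/1000
7 7 8123/10000
8 8 153/200
s(2y) = (1/(4747/5000) − 1)/(2) = 253/9494 ≈ 2.6648%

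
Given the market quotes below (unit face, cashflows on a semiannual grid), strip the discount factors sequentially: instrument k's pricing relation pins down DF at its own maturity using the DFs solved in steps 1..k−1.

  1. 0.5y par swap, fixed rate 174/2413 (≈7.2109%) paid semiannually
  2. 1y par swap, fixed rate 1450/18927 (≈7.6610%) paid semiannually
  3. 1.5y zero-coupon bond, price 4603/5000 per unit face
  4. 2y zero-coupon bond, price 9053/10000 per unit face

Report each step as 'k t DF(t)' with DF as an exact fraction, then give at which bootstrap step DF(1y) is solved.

1 1/2 2413/2500
2 1 371/400
3 3/2 4603/5000
4 2 9053/10000
DF(1y) is solved at step 2

step 1 [0.5y] swap r/2=87/2413: DF=(1 − 87/2413·(0))/(1+87/2413) = 2413/2500 ≈ 0.965200
step 2 [1y] swap r/2=725/18927: DF=(1 − 725/18927·(0.965200))/(1+725/18927) = 371/400 ≈ 0.927500
step 3 [1.5y] zero: DF = P = 4603/5000 ≈ 0.920600
step 4 [2y] zero: DF = P = 9053/10000 ≈ 0.905300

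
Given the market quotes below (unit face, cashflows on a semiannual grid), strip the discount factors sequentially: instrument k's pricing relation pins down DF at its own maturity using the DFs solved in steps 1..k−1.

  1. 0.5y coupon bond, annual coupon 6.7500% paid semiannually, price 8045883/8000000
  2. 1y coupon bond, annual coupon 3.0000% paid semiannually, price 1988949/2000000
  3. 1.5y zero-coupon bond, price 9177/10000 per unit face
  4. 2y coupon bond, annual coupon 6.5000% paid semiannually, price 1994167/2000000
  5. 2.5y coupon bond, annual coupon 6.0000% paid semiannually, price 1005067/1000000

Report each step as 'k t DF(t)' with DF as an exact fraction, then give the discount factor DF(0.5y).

1 1/2 9729/10000
2 1 4827/5000
3 3/2 9177/10000
4 2 4379/5000
5 5/2 8671/10000
DF(0.5y) = 9729/10000 ≈ 0.972900

step 1 [0.5y] bond c/2=27/800: DF=(8045883/8000000 − 27/800·(0))/(1+27/800) = 9729/10000 ≈ 0.972900
step 2 [1y] bond c/2=3/200: DF=(1988949/2000000 − 3/200·(0.972900))/(1+3/200) = 4827/5000 ≈ 0.965400
step 3 [1.5y] zero: DF = P = 9177/10000 ≈ 0.917700
step 4 [2y] bond c/2=13/400: DF=(1994167/2000000 − 13/400·(0.972900+0.965400+0.917700))/(1+13/400) = 4379/5000 ≈ 0.875800
step 5 [2.5y] bond c/2=3/100: DF=(1005067/1000000 − 3/100·(0.972900+0.965400+0.917700+0.875800))/(1+3/100) = 8671/10000 ≈ 0.867100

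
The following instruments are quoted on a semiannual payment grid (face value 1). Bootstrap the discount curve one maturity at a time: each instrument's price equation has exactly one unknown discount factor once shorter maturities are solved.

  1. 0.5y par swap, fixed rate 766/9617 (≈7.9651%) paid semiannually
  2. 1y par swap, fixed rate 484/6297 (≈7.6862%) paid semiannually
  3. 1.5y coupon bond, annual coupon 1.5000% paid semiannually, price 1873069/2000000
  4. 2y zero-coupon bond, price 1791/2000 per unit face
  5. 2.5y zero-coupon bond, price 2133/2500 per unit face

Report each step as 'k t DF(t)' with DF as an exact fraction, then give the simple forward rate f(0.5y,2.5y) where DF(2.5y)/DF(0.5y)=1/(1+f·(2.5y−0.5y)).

1 1/2 9617/10000
2 1 4637/5000
3 3/2 1831/2000
4 2 1791/2000
5 5/2 2133/2500
f(0.5y,2.5y) = ((9617/10000)/(2133/2500) − 1)/(2) = 1085/17064 ≈ 6.3584%

step 1 [0.5y] swap r/2=383/9617: DF=(1 − 383/9617·(0))/(1+383/9617) = 9617/10000 ≈ 0.961700
step 2 [1y] swap r/2=242/6297: DF=(1 − 242/6297·(0.961700))/(1+242/6297) = 4637/5000 ≈ 0.927400
step 3 [1.5y] bond c/2=3/400: DF=(1873069/2000000 − 3/400·(0.961700+0.927400))/(1+3/400) = 1831/2000 ≈ 0.915500
step 4 [2y] zero: DF = P = 1791/2000 ≈ 0.895500
step 5 [2.5y] zero: DF = P = 2133/2500 ≈ 0.853200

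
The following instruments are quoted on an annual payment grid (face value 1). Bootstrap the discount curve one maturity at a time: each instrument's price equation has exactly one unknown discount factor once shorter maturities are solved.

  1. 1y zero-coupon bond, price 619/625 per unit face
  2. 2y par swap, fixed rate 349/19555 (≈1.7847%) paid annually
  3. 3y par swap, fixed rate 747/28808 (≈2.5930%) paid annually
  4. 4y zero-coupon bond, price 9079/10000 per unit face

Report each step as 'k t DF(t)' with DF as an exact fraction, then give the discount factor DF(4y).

1 1 619/625
2 2 9651/10000
3 3 9253/10000
4 4 9079/10000
DF(4y) = 9079/10000 ≈ 0.907900

step 1 [1y] zero: DF = P = 619/625 ≈ 0.990400
step 2 [2y] swap r/1=349/19555: DF=(1 − 349/19555·(0.990400))/(1+349/19555) = 9651/10000 ≈ 0.965100
step 3 [3y] swap r/1=747/28808: DF=(1 − 747/28808·(0.990400+0.965100))/(1+747/28808) = 9253/10000 ≈ 0.925300
step 4 [4y] zero: DF = P = 9079/10000 ≈ 0.907900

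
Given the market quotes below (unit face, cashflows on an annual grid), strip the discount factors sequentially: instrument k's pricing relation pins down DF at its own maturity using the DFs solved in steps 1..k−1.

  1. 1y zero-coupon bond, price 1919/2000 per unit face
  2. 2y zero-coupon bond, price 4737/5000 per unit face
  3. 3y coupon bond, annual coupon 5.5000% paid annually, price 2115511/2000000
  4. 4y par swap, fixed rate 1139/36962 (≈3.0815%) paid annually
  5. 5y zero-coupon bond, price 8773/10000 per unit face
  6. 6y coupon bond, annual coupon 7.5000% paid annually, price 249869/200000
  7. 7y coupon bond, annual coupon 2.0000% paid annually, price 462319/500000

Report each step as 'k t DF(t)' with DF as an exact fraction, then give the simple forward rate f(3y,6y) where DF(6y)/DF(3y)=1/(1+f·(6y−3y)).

1 1 1919/2000
2 2 4737/5000
3 3 1129/1250
4 4 8861/10000
5 5 8773/10000
6 6 8431/10000
7 7 8003/10000
f(3y,6y) = ((1129/1250)/(8431/10000) − 1)/(3) = 601/25293 ≈ 2.3762%

step 1 [1y] zero: DF = P = 1919/2000 ≈ 0.959500
step 2 [2y] zero: DF = P = 4737/5000 ≈ 0.947400
step 3 [3y] bond c/1=11/200: DF=(2115511/2000000 − 11/200·(0.959500+0.947400))/(1+11/200) = 1129/1250 ≈ 0.903200
step 4 [4y] swap r/1=1139/36962: DF=(1 − 1139/36962·(0.959500+0.947400+0.903200))/(1+1139/36962) = 8861/10000 ≈ 0.886100
step 5 [5y] zero: DF = P = 8773/10000 ≈ 0.877300
step 6 [6y] bond c/1=3/40: DF=(249869/200000 − 3/40·(0.959500+0.947400+0.903200+0.886100+0.877300))/(1+3/40) = 8431/10000 ≈ 0.843100
step 7 [7y] bond c/1=1/50: DF=(462319/500000 − 1/50·(0.959500+0.947400+0.903200+0.886100+0.877300+0.843100))/(1+1/50) = 8003/10000 ≈ 0.800300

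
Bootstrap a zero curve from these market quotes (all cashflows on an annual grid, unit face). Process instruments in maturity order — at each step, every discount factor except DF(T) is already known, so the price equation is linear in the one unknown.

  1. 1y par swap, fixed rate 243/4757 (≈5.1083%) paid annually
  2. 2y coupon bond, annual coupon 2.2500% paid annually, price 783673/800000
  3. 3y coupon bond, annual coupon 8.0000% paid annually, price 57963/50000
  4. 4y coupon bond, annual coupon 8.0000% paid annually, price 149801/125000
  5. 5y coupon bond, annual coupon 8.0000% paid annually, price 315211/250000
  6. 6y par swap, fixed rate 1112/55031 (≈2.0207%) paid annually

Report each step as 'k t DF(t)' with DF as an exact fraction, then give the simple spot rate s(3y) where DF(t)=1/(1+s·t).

step 1 [1y] swap r/1=243/4757: DF=(1 − 243/4757·(0))/(1+243/4757) = 4757/5000 ≈ 0.951400
step 2 [2y] bond c/1=9/400: DF=(783673/800000 − 9/400·(0.951400))/(1+9/400) = 9371/10000 ≈ 0.937100
step 3 [3y] bond c/1=2/25: DF=(57963/50000 − 2/25·(0.951400+0.937100))/(1+2/25) = 1867/2000 ≈ 0.933500
step 4 [4y] bond c/1=2/25: DF=(149801/125000 − 2/25·(0.951400+0.937100+0.933500))/(1+2/25) = 4503/5000 ≈ 0.900600
step 5 [5y] bond c/1=2/25: DF=(315211/250000 − 2/25·(0.951400+0.937100+0.933500+0.900600))/(1+2/25) = 8917/10000 ≈ 0.891700
step 6 [6y] swap r/1=1112/55031: DF=(1 − 1112/55031·(0.951400+0.937100+0.933500+0.900600+0.891700))/(1+1112/55031) = 1111/1250 ≈ 0.888800

1 1 4757/5000
2 2 9371/10000
3 3 1867/2000
4 4 4503/5000
5 5 8917/10000
6 6 1111/1250
s(3y) = (1/(1867/2000) − 1)/(3) = 133/5601 ≈ 2.3746%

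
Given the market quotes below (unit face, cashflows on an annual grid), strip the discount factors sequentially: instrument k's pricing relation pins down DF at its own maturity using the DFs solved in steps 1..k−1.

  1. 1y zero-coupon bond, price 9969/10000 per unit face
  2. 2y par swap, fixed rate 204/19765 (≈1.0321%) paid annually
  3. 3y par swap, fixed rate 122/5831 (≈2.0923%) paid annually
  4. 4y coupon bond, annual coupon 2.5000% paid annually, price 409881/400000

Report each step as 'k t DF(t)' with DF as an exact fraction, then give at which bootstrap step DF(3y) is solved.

1 1 9969/10000
2 2 2449/2500
3 3 939/1000
4 4 4643/5000
DF(3y) is solved at step 3

step 1 [1y] zero: DF = P = 9969/10000 ≈ 0.996900
step 2 [2y] swap r/1=204/19765: DF=(1 − 204/19765·(0.996900))/(1+204/19765) = 2449/2500 ≈ 0.979600
step 3 [3y] swap r/1=122/5831: DF=(1 − 122/5831·(0.996900+0.979600))/(1+122/5831) = 939/1000 ≈ 0.939000
step 4 [4y] bond c/1=1/40: DF=(409881/400000 − 1/40·(0.996900+0.979600+0.939000))/(1+1/40) = 4643/5000 ≈ 0.928600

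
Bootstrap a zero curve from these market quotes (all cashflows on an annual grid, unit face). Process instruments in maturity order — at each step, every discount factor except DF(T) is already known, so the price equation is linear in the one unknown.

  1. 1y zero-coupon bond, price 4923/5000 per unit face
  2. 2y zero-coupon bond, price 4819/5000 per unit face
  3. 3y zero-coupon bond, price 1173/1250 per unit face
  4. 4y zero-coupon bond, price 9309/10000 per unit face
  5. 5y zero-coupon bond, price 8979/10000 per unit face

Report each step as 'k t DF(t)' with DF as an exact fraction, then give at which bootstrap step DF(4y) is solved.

step 1 [1y] zero: DF = P = 4923/5000 ≈ 0.984600
step 2 [2y] zero: DF = P = 4819/5000 ≈ 0.963800
step 3 [3y] zero: DF = P = 1173/1250 ≈ 0.938400
step 4 [4y] zero: DF = P = 9309/10000 ≈ 0.930900
step 5 [5y] zero: DF = P = 8979/10000 ≈ 0.897900

1 1 4923/5000
2 2 4819/5000
3 3 1173/1250
4 4 9309/10000
5 5 8979/10000
DF(4y) is solved at step 4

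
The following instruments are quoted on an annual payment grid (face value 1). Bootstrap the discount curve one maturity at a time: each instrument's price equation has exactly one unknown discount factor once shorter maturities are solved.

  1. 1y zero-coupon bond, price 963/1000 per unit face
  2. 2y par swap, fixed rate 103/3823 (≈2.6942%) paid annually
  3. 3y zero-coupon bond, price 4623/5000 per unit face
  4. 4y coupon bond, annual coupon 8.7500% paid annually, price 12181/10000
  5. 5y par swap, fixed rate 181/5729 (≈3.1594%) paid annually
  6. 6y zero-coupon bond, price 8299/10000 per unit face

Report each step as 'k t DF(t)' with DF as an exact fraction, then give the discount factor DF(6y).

1 1 963/1000
2 2 1897/2000
3 3 4623/5000
4 4 8919/10000
5 5 1069/1250
6 6 8299/10000
DF(6y) = 8299/10000 ≈ 0.829900

step 1 [1y] zero: DF = P = 963/1000 ≈ 0.963000
step 2 [2y] swap r/1=103/3823: DF=(1 − 103/3823·(0.963000))/(1+103/3823) = 1897/2000 ≈ 0.948500
step 3 [3y] zero: DF = P = 4623/5000 ≈ 0.924600
step 4 [4y] bond c/1=7/80: DF=(12181/10000 − 7/80·(0.963000+0.948500+0.924600))/(1+7/80) = 8919/10000 ≈ 0.891900
step 5 [5y] swap r/1=181/5729: DF=(1 − 181/5729·(0.963000+0.948500+0.924600+0.891900))/(1+181/5729) = 1069/1250 ≈ 0.855200
step 6 [6y] zero: DF = P = 8299/10000 ≈ 0.829900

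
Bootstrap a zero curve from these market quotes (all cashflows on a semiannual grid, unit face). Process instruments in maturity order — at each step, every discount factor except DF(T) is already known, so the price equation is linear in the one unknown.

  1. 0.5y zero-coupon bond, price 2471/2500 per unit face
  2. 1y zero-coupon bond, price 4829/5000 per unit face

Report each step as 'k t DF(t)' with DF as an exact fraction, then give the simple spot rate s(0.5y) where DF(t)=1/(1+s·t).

1 1/2 2471/2500
2 1 4829/5000
s(0.5y) = (1/(2471/2500) − 1)/(1/2) = 58/2471 ≈ 2.3472%

step 1 [0.5y] zero: DF = P = 2471/2500 ≈ 0.988400
step 2 [1y] zero: DF = P = 4829/5000 ≈ 0.965800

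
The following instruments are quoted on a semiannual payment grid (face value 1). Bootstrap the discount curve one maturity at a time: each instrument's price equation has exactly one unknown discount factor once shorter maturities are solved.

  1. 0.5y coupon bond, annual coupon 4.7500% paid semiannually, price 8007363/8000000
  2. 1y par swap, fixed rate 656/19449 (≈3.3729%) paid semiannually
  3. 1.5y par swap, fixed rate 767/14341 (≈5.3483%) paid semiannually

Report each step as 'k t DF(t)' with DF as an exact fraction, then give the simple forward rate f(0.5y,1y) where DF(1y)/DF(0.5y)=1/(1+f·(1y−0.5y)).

1 1/2 9777/10000
2 1 1209/1250
3 3/2 9233/10000
f(0.5y,1y) = ((9777/10000)/(1209/1250) − 1)/(1/2) = 35/1612 ≈ 2.1712%

step 1 [0.5y] bond c/2=19/800: DF=(8007363/8000000 − 19/800·(0))/(1+19/800) = 9777/10000 ≈ 0.977700
step 2 [1y] swap r/2=328/19449: DF=(1 − 328/19449·(0.977700))/(1+328/19449) = 1209/1250 ≈ 0.967200
step 3 [1.5y] swap r/2=767/28682: DF=(1 − 767/28682·(0.977700+0.967200))/(1+767/28682) = 9233/10000 ≈ 0.923300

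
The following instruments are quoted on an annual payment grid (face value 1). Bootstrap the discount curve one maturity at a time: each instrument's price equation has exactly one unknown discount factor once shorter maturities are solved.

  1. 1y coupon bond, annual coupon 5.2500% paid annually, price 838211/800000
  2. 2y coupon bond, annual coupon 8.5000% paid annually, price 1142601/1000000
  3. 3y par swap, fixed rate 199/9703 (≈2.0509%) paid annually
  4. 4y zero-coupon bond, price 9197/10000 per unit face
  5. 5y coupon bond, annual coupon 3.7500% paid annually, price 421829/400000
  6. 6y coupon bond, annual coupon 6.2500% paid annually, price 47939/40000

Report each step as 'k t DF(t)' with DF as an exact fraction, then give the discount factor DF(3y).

step 1 [1y] bond c/1=21/400: DF=(838211/800000 − 21/400·(0))/(1+21/400) = 1991/2000 ≈ 0.995500
step 2 [2y] bond c/1=17/200: DF=(1142601/1000000 − 17/200·(0.995500))/(1+17/200) = 9751/10000 ≈ 0.975100
step 3 [3y] swap r/1=199/9703: DF=(1 − 199/9703·(0.995500+0.975100))/(1+199/9703) = 9403/10000 ≈ 0.940300
step 4 [4y] zero: DF = P = 9197/10000 ≈ 0.919700
step 5 [5y] bond c/1=3/80: DF=(421829/400000 − 3/80·(0.995500+0.975100+0.940300+0.919700))/(1+3/80) = 439/500 ≈ 0.878000
step 6 [6y] bond c/1=1/16: DF=(47939/40000 − 1/16·(0.995500+0.975100+0.940300+0.919700+0.878000))/(1+1/16) = 851/1000 ≈ 0.851000

1 1 1991/2000
2 2 9751/10000
3 3 9403/10000
4 4 9197/10000
5 5 439/500
6 6 851/1000
DF(3y) = 9403/10000 ≈ 0.940300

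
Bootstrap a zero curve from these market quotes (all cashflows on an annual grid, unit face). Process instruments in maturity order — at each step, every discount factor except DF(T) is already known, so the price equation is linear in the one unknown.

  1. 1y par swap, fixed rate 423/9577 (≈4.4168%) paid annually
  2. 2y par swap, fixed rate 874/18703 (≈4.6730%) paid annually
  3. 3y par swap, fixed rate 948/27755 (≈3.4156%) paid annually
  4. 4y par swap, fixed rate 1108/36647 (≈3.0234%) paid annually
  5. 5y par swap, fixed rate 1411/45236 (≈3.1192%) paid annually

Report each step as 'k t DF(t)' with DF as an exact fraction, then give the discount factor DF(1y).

step 1 [1y] swap r/1=423/9577: DF=(1 − 423/9577·(0))/(1+423/9577) = 9577/10000 ≈ 0.957700
step 2 [2y] swap r/1=874/18703: DF=(1 − 874/18703·(0.957700))/(1+874/18703) = 4563/5000 ≈ 0.912600
step 3 [3y] swap r/1=948/27755: DF=(1 − 948/27755·(0.957700+0.912600))/(1+948/27755) = 2263/2500 ≈ 0.905200
step 4 [4y] swap r/1=1108/36647: DF=(1 − 1108/36647·(0.957700+0.912600+0.905200))/(1+1108/36647) = 2223/2500 ≈ 0.889200
step 5 [5y] swap r/1=1411/45236: DF=(1 − 1411/45236·(0.957700+0.912600+0.905200+0.889200))/(1+1411/45236) = 8589/10000 ≈ 0.858900

1 1 9577/10000
2 2 4563/5000
3 3 2263/2500
4 4 2223/2500
5 5 8589/10000
DF(1y) = 9577/10000 ≈ 0.957700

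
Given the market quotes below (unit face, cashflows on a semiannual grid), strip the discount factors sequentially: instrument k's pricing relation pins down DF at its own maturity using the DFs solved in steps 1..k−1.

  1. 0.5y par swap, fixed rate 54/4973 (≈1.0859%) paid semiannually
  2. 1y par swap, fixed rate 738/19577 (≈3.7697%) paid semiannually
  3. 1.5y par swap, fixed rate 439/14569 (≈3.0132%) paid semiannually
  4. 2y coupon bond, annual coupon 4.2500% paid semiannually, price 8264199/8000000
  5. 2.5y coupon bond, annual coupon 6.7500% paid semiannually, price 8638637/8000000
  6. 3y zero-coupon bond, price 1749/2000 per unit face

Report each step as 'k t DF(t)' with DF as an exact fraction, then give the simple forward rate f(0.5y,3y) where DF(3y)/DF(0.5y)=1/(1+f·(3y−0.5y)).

step 1 [0.5y] swap r/2=27/4973: DF=(1 − 27/4973·(0))/(1+27/4973) = 4973/5000 ≈ 0.994600
step 2 [1y] swap r/2=369/19577: DF=(1 − 369/19577·(0.994600))/(1+369/19577) = 9631/10000 ≈ 0.963100
step 3 [1.5y] swap r/2=439/29138: DF=(1 − 439/29138·(0.994600+0.963100))/(1+439/29138) = 9561/10000 ≈ 0.956100
step 4 [2y] bond c/2=17/800: DF=(8264199/8000000 − 17/800·(0.994600+0.963100+0.956100))/(1+17/800) = 9509/10000 ≈ 0.950900
step 5 [2.5y] bond c/2=27/800: DF=(8638637/8000000 − 27/800·(0.994600+0.963100+0.956100+0.950900))/(1+27/800) = 574/625 ≈ 0.918400
step 6 [3y] zero: DF = P = 1749/2000 ≈ 0.874500

1 1/2 4973/5000
2 1 9631/10000
3 3/2 9561/10000
4 2 9509/10000
5 5/2 574/625
6 3 1749/2000
f(0.5y,3y) = ((4973/5000)/(1749/2000) − 1)/(5/2) = 2402/43725 ≈ 5.4934%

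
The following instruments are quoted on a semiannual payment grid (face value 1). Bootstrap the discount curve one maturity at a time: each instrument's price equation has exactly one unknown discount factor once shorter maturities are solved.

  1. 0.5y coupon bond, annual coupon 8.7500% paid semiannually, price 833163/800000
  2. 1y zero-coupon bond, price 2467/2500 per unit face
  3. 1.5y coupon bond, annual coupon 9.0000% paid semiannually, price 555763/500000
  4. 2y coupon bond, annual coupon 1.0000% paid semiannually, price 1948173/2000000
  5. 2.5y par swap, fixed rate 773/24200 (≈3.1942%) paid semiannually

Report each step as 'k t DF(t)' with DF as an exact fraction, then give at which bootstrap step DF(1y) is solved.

1 1/2 4989/5000
2 1 2467/2500
3 3/2 4891/5000
4 2 1909/2000
5 5/2 9227/10000
DF(1y) is solved at step 2

step 1 [0.5y] bond c/2=7/160: DF=(833163/800000 − 7/160·(0))/(1+7/160) = 4989/5000 ≈ 0.997800
step 2 [1y] zero: DF = P = 2467/2500 ≈ 0.986800
step 3 [1.5y] bond c/2=9/200: DF=(555763/500000 − 9/200·(0.997800+0.986800))/(1+9/200) = 4891/5000 ≈ 0.978200
step 4 [2y] bond c/2=1/200: DF=(1948173/2000000 − 1/200·(0.997800+0.986800+0.978200))/(1+1/200) = 1909/2000 ≈ 0.954500
step 5 [2.5y] swap r/2=773/48400: DF=(1 − 773/48400·(0.997800+0.986800+0.978200+0.954500))/(1+773/48400) = 9227/10000 ≈ 0.922700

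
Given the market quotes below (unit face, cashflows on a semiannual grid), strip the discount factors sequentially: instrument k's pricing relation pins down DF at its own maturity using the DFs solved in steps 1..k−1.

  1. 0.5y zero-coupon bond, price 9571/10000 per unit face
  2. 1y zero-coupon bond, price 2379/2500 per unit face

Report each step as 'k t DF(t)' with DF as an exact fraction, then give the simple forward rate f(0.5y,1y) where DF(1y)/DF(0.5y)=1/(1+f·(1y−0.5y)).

1 1/2 9571/10000
2 1 2379/2500
f(0.5y,1y) = ((9571/10000)/(2379/2500) − 1)/(1/2) = 55/4758 ≈ 1.1559%

step 1 [0.5y] zero: DF = P = 9571/10000 ≈ 0.957100
step 2 [1y] zero: DF = P = 2379/2500 ≈ 0.951600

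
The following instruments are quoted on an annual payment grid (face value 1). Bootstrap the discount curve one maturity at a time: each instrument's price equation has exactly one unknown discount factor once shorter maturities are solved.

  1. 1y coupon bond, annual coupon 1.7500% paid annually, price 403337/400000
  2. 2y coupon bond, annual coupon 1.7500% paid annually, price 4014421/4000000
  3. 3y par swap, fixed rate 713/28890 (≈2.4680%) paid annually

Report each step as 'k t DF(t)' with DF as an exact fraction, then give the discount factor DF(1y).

step 1 [1y] bond c/1=7/400: DF=(403337/400000 − 7/400·(0))/(1+7/400) = 991/1000 ≈ 0.991000
step 2 [2y] bond c/1=7/400: DF=(4014421/4000000 − 7/400·(0.991000))/(1+7/400) = 9693/10000 ≈ 0.969300
step 3 [3y] swap r/1=713/28890: DF=(1 − 713/28890·(0.991000+0.969300))/(1+713/28890) = 9287/10000 ≈ 0.928700

1 1 991/1000
2 2 9693/10000
3 3 9287/10000
DF(1y) = 991/1000 ≈ 0.991000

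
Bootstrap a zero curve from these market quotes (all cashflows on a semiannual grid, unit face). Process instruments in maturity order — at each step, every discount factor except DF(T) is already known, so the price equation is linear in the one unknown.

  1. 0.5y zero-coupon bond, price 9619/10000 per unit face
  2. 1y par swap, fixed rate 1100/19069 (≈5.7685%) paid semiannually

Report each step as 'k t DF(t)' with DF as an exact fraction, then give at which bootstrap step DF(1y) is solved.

step 1 [0.5y] zero: DF = P = 9619/10000 ≈ 0.961900
step 2 [1y] swap r/2=550/19069: DF=(1 − 550/19069·(0.961900))/(1+550/19069) = 189/200 ≈ 0.945000

1 1/2 9619/10000
2 1 189/200
DF(1y) is solved at step 2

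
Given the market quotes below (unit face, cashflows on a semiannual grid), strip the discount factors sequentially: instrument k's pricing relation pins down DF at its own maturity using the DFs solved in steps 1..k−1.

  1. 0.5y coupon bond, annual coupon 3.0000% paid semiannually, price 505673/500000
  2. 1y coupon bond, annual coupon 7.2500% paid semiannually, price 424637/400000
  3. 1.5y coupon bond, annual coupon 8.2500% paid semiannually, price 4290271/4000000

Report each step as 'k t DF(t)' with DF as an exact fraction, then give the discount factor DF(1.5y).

1 1/2 2491/2500
2 1 1237/1250
3 3/2 4757/5000
DF(1.5y) = 4757/5000 ≈ 0.951400

step 1 [0.5y] bond c/2=3/200: DF=(505673/500000 − 3/200·(0))/(1+3/200) = 2491/2500 ≈ 0.996400
step 2 [1y] bond c/2=29/800: DF=(424637/400000 − 29/800·(0.996400))/(1+29/800) = 1237/1250 ≈ 0.989600
step 3 [1.5y] bond c/2=33/800: DF=(4290271/4000000 − 33/800·(0.996400+0.989600))/(1+33/800) = 4757/5000 ≈ 0.951400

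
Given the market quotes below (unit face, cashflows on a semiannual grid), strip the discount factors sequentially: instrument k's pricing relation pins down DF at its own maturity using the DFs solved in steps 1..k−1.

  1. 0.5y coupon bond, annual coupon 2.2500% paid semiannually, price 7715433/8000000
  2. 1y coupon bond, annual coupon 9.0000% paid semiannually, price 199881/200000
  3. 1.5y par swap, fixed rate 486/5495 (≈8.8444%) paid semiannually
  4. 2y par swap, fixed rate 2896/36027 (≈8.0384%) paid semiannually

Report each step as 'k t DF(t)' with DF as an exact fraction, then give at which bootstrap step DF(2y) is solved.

1 1/2 9537/10000
2 1 9153/10000
3 3/2 1757/2000
4 2 1069/1250
DF(2y) is solved at step 4

step 1 [0.5y] bond c/2=9/800: DF=(7715433/8000000 − 9/800·(0))/(1+9/800) = 9537/10000 ≈ 0.953700
step 2 [1y] bond c/2=9/200: DF=(199881/200000 − 9/200·(0.953700))/(1+9/200) = 9153/10000 ≈ 0.915300
step 3 [1.5y] swap r/2=243/5495: DF=(1 − 243/5495·(0.953700+0.915300))/(1+243/5495) = 1757/2000 ≈ 0.878500
step 4 [2y] swap r/2=1448/36027: DF=(1 − 1448/36027·(0.953700+0.915300+0.878500))/(1+1448/36027) = 1069/1250 ≈ 0.855200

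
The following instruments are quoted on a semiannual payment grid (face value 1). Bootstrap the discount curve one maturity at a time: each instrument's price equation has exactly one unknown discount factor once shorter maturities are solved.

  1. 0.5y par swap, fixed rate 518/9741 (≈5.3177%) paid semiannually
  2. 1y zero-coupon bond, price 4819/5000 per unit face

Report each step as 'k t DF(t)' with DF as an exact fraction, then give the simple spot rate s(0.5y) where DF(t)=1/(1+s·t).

1 1/2 9741/10000
2 1 4819/5000
s(0.5y) = (1/(9741/10000) − 1)/(1/2) = 518/9741 ≈ 5.3177%

step 1 [0.5y] swap r/2=259/9741: DF=(1 − 259/9741·(0))/(1+259/9741) = 9741/10000 ≈ 0.974100
step 2 [1y] zero: DF = P = 4819/5000 ≈ 0.963800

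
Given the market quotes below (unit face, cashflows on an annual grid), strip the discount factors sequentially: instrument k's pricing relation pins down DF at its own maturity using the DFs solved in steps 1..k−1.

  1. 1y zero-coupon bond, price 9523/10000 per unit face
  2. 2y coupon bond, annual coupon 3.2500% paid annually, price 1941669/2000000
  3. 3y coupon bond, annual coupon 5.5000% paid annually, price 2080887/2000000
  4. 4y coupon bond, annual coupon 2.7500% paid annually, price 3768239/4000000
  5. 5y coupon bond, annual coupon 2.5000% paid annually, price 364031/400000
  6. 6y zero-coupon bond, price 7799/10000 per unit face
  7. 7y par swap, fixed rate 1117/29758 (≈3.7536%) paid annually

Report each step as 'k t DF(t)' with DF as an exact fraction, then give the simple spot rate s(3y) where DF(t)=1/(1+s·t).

1 1 9523/10000
2 2 9103/10000
3 3 8891/10000
4 4 527/625
5 5 4001/5000
6 6 7799/10000
7 7 3883/5000
s(3y) = (1/(8891/10000) − 1)/(3) = 1109/26673 ≈ 4.1578%

step 1 [1y] zero: DF = P = 9523/10000 ≈ 0.952300
step 2 [2y] bond c/1=13/400: DF=(1941669/2000000 − 13/400·(0.952300))/(1+13/400) = 9103/10000 ≈ 0.910300
step 3 [3y] bond c/1=11/200: DF=(2080887/2000000 − 11/200·(0.952300+0.910300))/(1+11/200) = 8891/10000 ≈ 0.889100
step 4 [4y] bond c/1=11/400: DF=(3768239/4000000 − 11/400·(0.952300+0.910300+0.889100))/(1+11/400) = 527/625 ≈ 0.843200
step 5 [5y] bond c/1=1/40: DF=(364031/400000 − 1/40·(0.952300+0.910300+0.889100+0.843200))/(1+1/40) = 4001/5000 ≈ 0.800200
step 6 [6y] zero: DF = P = 7799/10000 ≈ 0.779900
step 7 [7y] swap r/1=1117/29758: DF=(1 − 1117/29758·(0.952300+0.910300+0.889100+0.843200+0.800200+0.779900))/(1+1117/29758) = 3883/5000 ≈ 0.776600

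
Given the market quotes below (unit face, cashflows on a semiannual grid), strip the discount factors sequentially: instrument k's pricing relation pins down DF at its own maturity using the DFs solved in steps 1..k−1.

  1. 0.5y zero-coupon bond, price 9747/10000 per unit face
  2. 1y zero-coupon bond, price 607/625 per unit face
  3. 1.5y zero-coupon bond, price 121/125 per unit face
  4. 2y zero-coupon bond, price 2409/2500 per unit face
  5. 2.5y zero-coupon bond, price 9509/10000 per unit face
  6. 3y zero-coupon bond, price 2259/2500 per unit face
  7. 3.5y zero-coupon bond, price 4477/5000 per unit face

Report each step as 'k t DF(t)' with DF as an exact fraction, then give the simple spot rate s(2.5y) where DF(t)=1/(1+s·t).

1 1/2 9747/10000
2 1 607/625
3 3/2 121/125
4 2 2409/2500
5 5/2 9509/10000
6 3 2259/2500
7 7/2 4477/5000
s(2.5y) = (1/(9509/10000) − 1)/(5/2) = 982/47545 ≈ 2.0654%

step 1 [0.5y] zero: DF = P = 9747/10000 ≈ 0.974700
step 2 [1y] zero: DF = P = 607/625 ≈ 0.971200
step 3 [1.5y] zero: DF = P = 121/125 ≈ 0.968000
step 4 [2y] zero: DF = P = 2409/2500 ≈ 0.963600
step 5 [2.5y] zero: DF = P = 9509/10000 ≈ 0.950900
step 6 [3y] zero: DF = P = 2259/2500 ≈ 0.903600
step 7 [3.5y] zero: DF = P = 4477/5000 ≈ 0.895400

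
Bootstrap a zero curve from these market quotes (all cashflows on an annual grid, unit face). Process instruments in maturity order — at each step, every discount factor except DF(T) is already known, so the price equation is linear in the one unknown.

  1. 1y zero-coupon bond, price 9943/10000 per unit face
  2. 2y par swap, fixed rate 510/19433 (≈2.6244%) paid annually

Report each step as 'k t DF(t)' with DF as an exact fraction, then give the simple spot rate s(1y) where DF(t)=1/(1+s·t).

1 1 9943/10000
2 2 949/1000
s(1y) = (1/(9943/10000) − 1)/(1) = 57/9943 ≈ 0.5733%

step 1 [1y] zero: DF = P = 9943/10000 ≈ 0.994300
step 2 [2y] swap r/1=510/19433: DF=(1 − 510/19433·(0.994300))/(1+510/19433) = 949/1000 ≈ 0.949000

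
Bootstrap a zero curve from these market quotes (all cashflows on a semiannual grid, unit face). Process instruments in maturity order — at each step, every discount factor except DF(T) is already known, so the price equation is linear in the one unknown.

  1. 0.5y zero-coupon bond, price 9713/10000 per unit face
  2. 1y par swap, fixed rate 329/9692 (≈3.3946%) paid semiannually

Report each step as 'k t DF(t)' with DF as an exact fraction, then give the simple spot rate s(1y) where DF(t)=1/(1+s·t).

1 1/2 9713/10000
2 1 9671/10000
s(1y) = (1/(9671/10000) − 1)/(1) = 329/9671 ≈ 3.4019%

step 1 [0.5y] zero: DF = P = 9713/10000 ≈ 0.971300
step 2 [1y] swap r/2=329/19384: DF=(1 − 329/19384·(0.971300))/(1+329/19384) = 9671/10000 ≈ 0.967100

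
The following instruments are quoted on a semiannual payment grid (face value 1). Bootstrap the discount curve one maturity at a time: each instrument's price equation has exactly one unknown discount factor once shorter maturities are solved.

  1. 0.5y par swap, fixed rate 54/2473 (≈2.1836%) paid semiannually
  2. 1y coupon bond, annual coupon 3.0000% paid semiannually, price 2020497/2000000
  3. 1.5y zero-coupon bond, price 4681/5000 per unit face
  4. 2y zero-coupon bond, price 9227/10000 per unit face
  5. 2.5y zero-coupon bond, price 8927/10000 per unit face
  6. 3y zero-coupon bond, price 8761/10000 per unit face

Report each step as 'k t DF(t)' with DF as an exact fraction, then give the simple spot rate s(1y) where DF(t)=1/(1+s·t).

step 1 [0.5y] swap r/2=27/2473: DF=(1 − 27/2473·(0))/(1+27/2473) = 2473/2500 ≈ 0.989200
step 2 [1y] bond c/2=3/200: DF=(2020497/2000000 − 3/200·(0.989200))/(1+3/200) = 9807/10000 ≈ 0.980700
step 3 [1.5y] zero: DF = P = 4681/5000 ≈ 0.936200
step 4 [2y] zero: DF = P = 9227/10000 ≈ 0.922700
step 5 [2.5y] zero: DF = P = 8927/10000 ≈ 0.892700
step 6 [3y] zero: DF = P = 8761/10000 ≈ 0.876100

1 1/2 2473/2500
2 1 9807/10000
3 3/2 4681/5000
4 2 9227/10000
5 5/2 8927/10000
6 3 8761/10000
s(1y) = (1/(9807/10000) − 1)/(1) = 193/9807 ≈ 1.9680%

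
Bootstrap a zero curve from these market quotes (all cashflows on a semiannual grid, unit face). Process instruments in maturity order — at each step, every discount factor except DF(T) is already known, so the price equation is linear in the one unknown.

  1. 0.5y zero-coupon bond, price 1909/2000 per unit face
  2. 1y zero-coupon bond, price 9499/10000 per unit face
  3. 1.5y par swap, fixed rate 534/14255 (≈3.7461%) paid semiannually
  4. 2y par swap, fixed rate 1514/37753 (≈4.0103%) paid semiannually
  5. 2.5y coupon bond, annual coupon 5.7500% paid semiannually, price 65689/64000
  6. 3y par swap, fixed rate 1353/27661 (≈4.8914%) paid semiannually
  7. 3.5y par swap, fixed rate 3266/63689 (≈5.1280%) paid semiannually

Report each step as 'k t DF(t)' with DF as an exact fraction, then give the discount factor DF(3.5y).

1 1/2 1909/2000
2 1 9499/10000
3 3/2 4733/5000
4 2 9243/10000
5 5/2 4461/5000
6 3 8647/10000
7 7/2 8367/10000
DF(3.5y) = 8367/10000 ≈ 0.836700

step 1 [0.5y] zero: DF = P = 1909/2000 ≈ 0.954500
step 2 [1y] zero: DF = P = 9499/10000 ≈ 0.949900
step 3 [1.5y] swap r/2=267/14255: DF=(1 − 267/14255·(0.954500+0.949900))/(1+267/14255) = 4733/5000 ≈ 0.946600
step 4 [2y] swap r/2=757/37753: DF=(1 − 757/37753·(0.954500+0.949900+0.946600))/(1+757/37753) = 9243/10000 ≈ 0.924300
step 5 [2.5y] bond c/2=23/800: DF=(65689/64000 − 23/800·(0.954500+0.949900+0.946600+0.924300))/(1+23/800) = 4461/5000 ≈ 0.892200
step 6 [3y] swap r/2=1353/55322: DF=(1 − 1353/55322·(0.954500+0.949900+0.946600+0.924300+0.892200))/(1+1353/55322) = 8647/10000 ≈ 0.864700
step 7 [3.5y] swap r/2=1633/63689: DF=(1 − 1633/63689·(0.954500+0.949900+0.946600+0.924300+0.892200+0.864700))/(1+1633/63689) = 8367/10000 ≈ 0.836700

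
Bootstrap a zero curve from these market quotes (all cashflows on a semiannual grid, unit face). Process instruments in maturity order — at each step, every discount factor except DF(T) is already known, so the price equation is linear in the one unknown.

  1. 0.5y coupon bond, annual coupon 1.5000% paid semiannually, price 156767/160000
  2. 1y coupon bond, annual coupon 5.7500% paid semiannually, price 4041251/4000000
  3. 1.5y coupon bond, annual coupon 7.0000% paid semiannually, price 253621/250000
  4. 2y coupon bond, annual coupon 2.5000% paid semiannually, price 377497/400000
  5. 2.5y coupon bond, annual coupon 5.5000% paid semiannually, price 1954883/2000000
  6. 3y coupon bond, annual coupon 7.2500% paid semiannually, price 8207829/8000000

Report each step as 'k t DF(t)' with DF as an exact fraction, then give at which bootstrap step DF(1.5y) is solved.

1 1/2 389/400
2 1 9549/10000
3 3/2 183/200
4 2 897/1000
5 5/2 532/625
6 3 1659/2000
DF(1.5y) is solved at step 3

step 1 [0.5y] bond c/2=3/400: DF=(156767/160000 − 3/400·(0))/(1+3/400) = 389/400 ≈ 0.972500
step 2 [1y] bond c/2=23/800: DF=(4041251/4000000 − 23/800·(0.972500))/(1+23/800) = 9549/10000 ≈ 0.954900
step 3 [1.5y] bond c/2=7/200: DF=(253621/250000 − 7/200·(0.972500+0.954900))/(1+7/200) = 183/200 ≈ 0.915000
step 4 [2y] bond c/2=1/80: DF=(377497/400000 − 1/80·(0.972500+0.954900+0.915000))/(1+1/80) = 897/1000 ≈ 0.897000
step 5 [2.5y] bond c/2=11/400: DF=(1954883/2000000 − 11/400·(0.972500+0.954900+0.915000+0.897000))/(1+11/400) = 532/625 ≈ 0.851200
step 6 [3y] bond c/2=29/800: DF=(8207829/8000000 − 29/800·(0.972500+0.954900+0.915000+0.897000+0.851200))/(1+29/800) = 1659/2000 ≈ 0.829500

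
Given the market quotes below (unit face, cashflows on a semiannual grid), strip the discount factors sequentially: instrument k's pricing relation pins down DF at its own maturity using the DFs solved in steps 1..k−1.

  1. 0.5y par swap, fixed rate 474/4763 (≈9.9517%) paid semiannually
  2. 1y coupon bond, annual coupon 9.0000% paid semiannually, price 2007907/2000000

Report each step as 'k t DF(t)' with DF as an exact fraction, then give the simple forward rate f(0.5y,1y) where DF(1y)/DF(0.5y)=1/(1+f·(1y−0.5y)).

step 1 [0.5y] swap r/2=237/4763: DF=(1 − 237/4763·(0))/(1+237/4763) = 4763/5000 ≈ 0.952600
step 2 [1y] bond c/2=9/200: DF=(2007907/2000000 − 9/200·(0.952600))/(1+9/200) = 9197/10000 ≈ 0.919700

1 1/2 4763/5000
2 1 9197/10000
f(0.5y,1y) = ((4763/5000)/(9197/10000) − 1)/(1/2) = 658/9197 ≈ 7.1545%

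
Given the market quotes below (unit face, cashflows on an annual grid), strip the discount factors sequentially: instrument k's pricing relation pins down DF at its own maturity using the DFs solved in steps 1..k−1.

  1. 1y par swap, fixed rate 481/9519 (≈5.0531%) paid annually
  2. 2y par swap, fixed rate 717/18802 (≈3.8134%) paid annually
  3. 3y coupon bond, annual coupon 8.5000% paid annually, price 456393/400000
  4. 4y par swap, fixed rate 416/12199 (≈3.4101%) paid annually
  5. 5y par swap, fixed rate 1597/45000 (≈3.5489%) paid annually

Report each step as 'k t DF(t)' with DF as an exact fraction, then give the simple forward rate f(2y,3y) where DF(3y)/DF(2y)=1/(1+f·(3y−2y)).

1 1 9519/10000
2 2 9283/10000
3 3 9043/10000
4 4 547/625
5 5 8403/10000
f(2y,3y) = ((9283/10000)/(9043/10000) − 1)/(1) = 240/9043 ≈ 2.6540%

step 1 [1y] swap r/1=481/9519: DF=(1 − 481/9519·(0))/(1+481/9519) = 9519/10000 ≈ 0.951900
step 2 [2y] swap r/1=717/18802: DF=(1 − 717/18802·(0.951900))/(1+717/18802) = 9283/10000 ≈ 0.928300
step 3 [3y] bond c/1=17/200: DF=(456393/400000 − 17/200·(0.951900+0.928300))/(1+17/200) = 9043/10000 ≈ 0.904300
step 4 [4y] swap r/1=416/12199: DF=(1 − 416/12199·(0.951900+0.928300+0.904300))/(1+416/12199) = 547/625 ≈ 0.875200
step 5 [5y] swap r/1=1597/45000: DF=(1 − 1597/45000·(0.951900+0.928300+0.904300+0.875200))/(1+1597/45000) = 8403/10000 ≈ 0.840300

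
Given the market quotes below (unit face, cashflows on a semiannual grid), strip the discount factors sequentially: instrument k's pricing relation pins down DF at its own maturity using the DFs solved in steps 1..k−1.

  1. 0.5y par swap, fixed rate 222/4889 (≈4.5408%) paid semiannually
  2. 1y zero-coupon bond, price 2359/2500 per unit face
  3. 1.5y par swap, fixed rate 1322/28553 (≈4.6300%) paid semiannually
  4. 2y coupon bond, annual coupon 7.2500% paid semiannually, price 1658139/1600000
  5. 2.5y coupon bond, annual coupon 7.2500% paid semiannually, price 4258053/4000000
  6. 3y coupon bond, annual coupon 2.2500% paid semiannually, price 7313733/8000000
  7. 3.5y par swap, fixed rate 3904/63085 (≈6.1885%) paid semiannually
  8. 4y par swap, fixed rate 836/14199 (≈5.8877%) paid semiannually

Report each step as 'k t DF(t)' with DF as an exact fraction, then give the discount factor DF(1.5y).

step 1 [0.5y] swap r/2=111/4889: DF=(1 − 111/4889·(0))/(1+111/4889) = 4889/5000 ≈ 0.977800
step 2 [1y] zero: DF = P = 2359/2500 ≈ 0.943600
step 3 [1.5y] swap r/2=661/28553: DF=(1 − 661/28553·(0.977800+0.943600))/(1+661/28553) = 9339/10000 ≈ 0.933900
step 4 [2y] bond c/2=29/800: DF=(1658139/1600000 − 29/800·(0.977800+0.943600+0.933900))/(1+29/800) = 4501/5000 ≈ 0.900200
step 5 [2.5y] bond c/2=29/800: DF=(4258053/4000000 − 29/800·(0.977800+0.943600+0.933900+0.900200))/(1+29/800) = 8959/10000 ≈ 0.895900
step 6 [3y] bond c/2=9/800: DF=(7313733/8000000 − 9/800·(0.977800+0.943600+0.933900+0.900200+0.895900))/(1+9/800) = 8523/10000 ≈ 0.852300
step 7 [3.5y] swap r/2=1952/63085: DF=(1 − 1952/63085·(0.977800+0.943600+0.933900+0.900200+0.895900+0.852300))/(1+1952/63085) = 503/625 ≈ 0.804800
step 8 [4y] swap r/2=418/14199: DF=(1 − 418/14199·(0.977800+0.943600+0.933900+0.900200+0.895900+0.852300+0.804800))/(1+418/14199) = 791/1000 ≈ 0.791000

1 1/2 4889/5000
2 1 2359/2500
3 3/2 9339/10000
4 2 4501/5000
5 5/2 8959/10000
6 3 8523/10000
7 7/2 503/625
8 4 791/1000
DF(1.5y) = 9339/10000 ≈ 0.933900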